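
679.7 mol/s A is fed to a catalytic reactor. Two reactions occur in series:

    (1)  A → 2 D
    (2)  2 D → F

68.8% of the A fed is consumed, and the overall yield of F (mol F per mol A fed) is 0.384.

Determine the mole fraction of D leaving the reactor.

0.466

Conversion of A: A consumed = 1ξ₁ = 0.688 × 679.7 → ξ₁ = 467.6 mol/s.
Yield of F: 1ξ₂ / 679.7 = 0.384 → ξ₂ = 261 mol/s.
Outlet amounts (n = n₀ + Σ ν·ξ):
  A: 679.7 − 1(467.6) = 212.1
  D: 0 + 2(467.6) − 2(261) = 413.3
  F: 0 + 1(261) = 261
Total out = 886.3 mol/s; y_D = 413.3 / 886.3 = 0.4663.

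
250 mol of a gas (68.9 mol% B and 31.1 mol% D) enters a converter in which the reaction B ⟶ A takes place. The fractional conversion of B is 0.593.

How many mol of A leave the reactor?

102 mol

B reacted = 0.593 × 172.2 = 102.1 mol; ν_B = −1, so ξ = 102.1/1 = 102.1 mol.
Outlet amounts (n = n₀ + ν ξ):
  B: 172.2 − 1(102.1) = 70.11
  A: 0 + 1(102.1) = 102.1
  D: 77.75 (inert)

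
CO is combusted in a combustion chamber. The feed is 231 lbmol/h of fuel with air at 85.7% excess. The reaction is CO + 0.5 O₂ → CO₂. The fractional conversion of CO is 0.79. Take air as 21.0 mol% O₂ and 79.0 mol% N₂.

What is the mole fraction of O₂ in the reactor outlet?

0.106

Stoichiometric O₂ = 0.5 × 231 = 115.5 lbmol/h; O₂ fed = 115.5 × 1.857 = 214.5 lbmol/h.
N₂ fed = 214.5 × 79/21 = 806.9 lbmol/h.
Fuel reacted = 0.79 × 231 → ξ = 182.5 lbmol/h.
Outlet (n = n₀ + ν ξ):
  CO: 231 − 1(182.5) = 48.51
  O₂: 214.5 − 0.5(182.5) = 123.2
  N₂: 806.9 (inert)
  CO₂: 0 + 1(182.5) = 182.5
Total out = 1161 lbmol/h; y_O₂ = 123.2 / 1161 = 0.1061.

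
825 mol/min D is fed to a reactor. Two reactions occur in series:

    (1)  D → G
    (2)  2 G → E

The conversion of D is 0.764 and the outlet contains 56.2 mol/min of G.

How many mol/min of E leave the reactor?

287 mol/min

Conversion of D: D consumed = 1ξ₁ = 0.764 × 825 → ξ₁ = 630.3 mol/min.
G balance: n_G = 0 + 1ξ₁ − 2ξ₂ = 56.2 → ξ₂ = (1·630.3 − 56.2)/2 = 287 mol/min.
Outlet amounts (n = n₀ + Σ ν·ξ):
  D: 825 − 1(630.3) = 194.7
  G: 0 + 1(630.3) − 2(287) = 56.2
  E: 0 + 1(287) = 287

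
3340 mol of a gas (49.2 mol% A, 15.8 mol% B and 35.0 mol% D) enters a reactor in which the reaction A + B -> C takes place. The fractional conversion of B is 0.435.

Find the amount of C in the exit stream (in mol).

B reacted = 0.435 × 527.7 = 229.6 mol; ν_B = −1, so ξ = 229.6/1 = 229.6 mol.
Outlet amounts (n = n₀ + ν ξ):
  A: 1643 − 1(229.6) = 1414
  B: 527.7 − 1(229.6) = 298.2
  C: 0 + 1(229.6) = 229.6
  D: 1169 (inert)

230 mol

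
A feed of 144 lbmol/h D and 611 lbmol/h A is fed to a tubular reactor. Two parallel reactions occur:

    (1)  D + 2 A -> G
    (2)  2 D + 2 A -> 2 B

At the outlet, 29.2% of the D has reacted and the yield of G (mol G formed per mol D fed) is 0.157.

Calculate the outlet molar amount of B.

Yield of G: 1ξ₁ / 144 = 0.157 → ξ₁ = 22.61 lbmol/h.
Conversion of D: 1ξ₁ + 2ξ₂ = 0.292 × 144 = 42.05 → ξ₂ = 9.72 lbmol/h.
Outlet amounts (n = n₀ + Σ ν·ξ):
  D: 144 − 1(22.61) − 2(9.72) = 102
  A: 611 − 2(22.61) − 2(9.72) = 546.3
  G: 0 + 1(22.61) = 22.61
  B: 0 + 2(9.72) = 19.44

19.4 lbmol/h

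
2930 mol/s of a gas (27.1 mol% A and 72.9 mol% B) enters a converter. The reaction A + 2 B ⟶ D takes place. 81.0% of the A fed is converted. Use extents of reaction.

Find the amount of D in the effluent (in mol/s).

A reacted = 0.81 × 794 = 643.2 mol/s; ν_A = −1, so ξ = 643.2/1 = 643.2 mol/s.
Outlet amounts (n = n₀ + ν ξ):
  A: 794 − 1(643.2) = 150.9
  B: 2136 − 2(643.2) = 849.6
  D: 0 + 1(643.2) = 643.2

643 mol/s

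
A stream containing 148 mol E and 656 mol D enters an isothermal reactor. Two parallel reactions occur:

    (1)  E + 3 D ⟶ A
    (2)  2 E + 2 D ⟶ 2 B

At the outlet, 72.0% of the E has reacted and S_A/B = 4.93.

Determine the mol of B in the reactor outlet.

Conversion of E: E consumed = 0.72 × 148 = 106.6 mol = 1ξ₁ + 2ξ₂.
Selectivity: 1ξ₁ / (2ξ₂) = 4.93 → ξ₁ = 9.86 ξ₂.
Substitute: (1·9.86 + 2) ξ₂ = 106.6 → ξ₂ = 8.985 mol, ξ₁ = 88.59 mol.
Outlet amounts (n = n₀ + Σ ν·ξ):
  E: 148 − 1(88.59) − 2(8.985) = 41.44
  D: 656 − 3(88.59) − 2(8.985) = 372.3
  A: 0 + 1(88.59) = 88.59
  B: 0 + 2(8.985) = 17.97

18 mol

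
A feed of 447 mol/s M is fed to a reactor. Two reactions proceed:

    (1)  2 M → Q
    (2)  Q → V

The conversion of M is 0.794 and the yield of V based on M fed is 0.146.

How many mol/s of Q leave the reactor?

112 mol/s

Conversion of M: M consumed = 2ξ₁ = 0.794 × 447 → ξ₁ = 177.5 mol/s.
Yield of V: 1ξ₂ / 447 = 0.146 → ξ₂ = 65.26 mol/s.
Outlet amounts (n = n₀ + Σ ν·ξ):
  M: 447 − 2(177.5) = 92.08
  Q: 0 + 1(177.5) − 1(65.26) = 112.2
  V: 0 + 1(65.26) = 65.26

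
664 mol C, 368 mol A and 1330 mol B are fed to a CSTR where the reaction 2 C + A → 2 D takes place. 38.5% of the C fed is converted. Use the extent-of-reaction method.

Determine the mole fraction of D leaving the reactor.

C reacted = 0.385 × 664 = 255.6 mol; ν_C = −2, so ξ = 255.6/2 = 127.8 mol.
Outlet amounts (n = n₀ + ν ξ):
  C: 664 − 2(127.8) = 408.4
  A: 368 − 1(127.8) = 240.2
  D: 0 + 2(127.8) = 255.6
  B: 1330 (inert)
Total out = 2234 mol; y_D = 255.6 / 2234 = 0.1144.

0.114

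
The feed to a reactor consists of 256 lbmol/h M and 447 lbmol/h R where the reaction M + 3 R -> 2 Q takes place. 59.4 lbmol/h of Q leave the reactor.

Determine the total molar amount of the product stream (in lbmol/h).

For Q: n = n₀ + 2ξ → 59.4 = 0 + 2ξ, giving ξ = 29.7 lbmol/h.
Outlet amounts (n = n₀ + ν ξ):
  M: 256 − 1(29.7) = 226.3
  R: 447 − 3(29.7) = 357.9
  Q: 0 + 2(29.7) = 59.4
Total out = 226.3 + 357.9 + 59.4 = 643.6 lbmol/h.

644 lbmol/h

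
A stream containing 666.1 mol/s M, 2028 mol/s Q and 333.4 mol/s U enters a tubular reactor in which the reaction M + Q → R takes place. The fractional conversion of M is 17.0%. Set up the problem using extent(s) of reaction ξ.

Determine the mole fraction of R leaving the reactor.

0.0389

M reacted = 0.17 × 666.1 = 113.2 mol/s; ν_M = −1, so ξ = 113.2/1 = 113.2 mol/s.
Outlet amounts (n = n₀ + ν ξ):
  M: 666.1 − 1(113.2) = 552.9
  Q: 2028 − 1(113.2) = 1915
  R: 0 + 1(113.2) = 113.2
  U: 333.4 (inert)
Total out = 2914 mol/s; y_R = 113.2 / 2914 = 0.03886.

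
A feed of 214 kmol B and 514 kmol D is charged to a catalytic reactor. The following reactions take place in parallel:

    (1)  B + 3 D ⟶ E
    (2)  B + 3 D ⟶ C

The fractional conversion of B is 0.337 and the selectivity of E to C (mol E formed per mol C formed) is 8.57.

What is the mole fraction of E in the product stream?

0.126

Conversion of B: B consumed = 0.337 × 214 = 72.12 kmol = 1ξ₁ + 1ξ₂.
Selectivity: 1ξ₁ / (1ξ₂) = 8.57 → ξ₁ = 8.57 ξ₂.
Substitute: (1·8.57 + 1) ξ₂ = 72.12 → ξ₂ = 7.536 kmol, ξ₁ = 64.58 kmol.
Outlet amounts (n = n₀ + Σ ν·ξ):
  B: 214 − 1(64.58) − 1(7.536) = 141.9
  D: 514 − 3(64.58) − 3(7.536) = 297.6
  E: 0 + 1(64.58) = 64.58
  C: 0 + 1(7.536) = 7.536
Total out = 511.6 kmol; y_E = 64.58 / 511.6 = 0.1262.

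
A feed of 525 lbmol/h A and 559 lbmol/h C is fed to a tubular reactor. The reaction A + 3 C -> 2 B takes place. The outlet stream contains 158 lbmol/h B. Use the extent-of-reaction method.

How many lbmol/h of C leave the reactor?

322 lbmol/h

For B: n = n₀ + 2ξ → 158 = 0 + 2ξ, giving ξ = 79 lbmol/h.
Outlet amounts (n = n₀ + ν ξ):
  A: 525 − 1(79) = 446
  C: 559 − 3(79) = 322
  B: 0 + 2(79) = 158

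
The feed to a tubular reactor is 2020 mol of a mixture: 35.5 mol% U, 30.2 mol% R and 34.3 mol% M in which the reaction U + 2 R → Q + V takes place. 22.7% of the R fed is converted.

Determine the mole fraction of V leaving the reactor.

R reacted = 0.227 × 610 = 138.5 mol; ν_R = −2, so ξ = 138.5/2 = 69.24 mol.
Outlet amounts (n = n₀ + ν ξ):
  U: 717.1 − 1(69.24) = 647.9
  R: 610 − 2(69.24) = 471.6
  Q: 0 + 1(69.24) = 69.24
  V: 0 + 1(69.24) = 69.24
  M: 692.9 (inert)
Total out = 1951 mol; y_V = 69.24 / 1951 = 0.03549.

0.0355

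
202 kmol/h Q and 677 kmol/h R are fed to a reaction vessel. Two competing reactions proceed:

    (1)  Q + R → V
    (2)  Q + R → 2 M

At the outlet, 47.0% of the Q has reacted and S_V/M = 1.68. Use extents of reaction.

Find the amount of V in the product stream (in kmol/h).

73.2 kmol/h

Conversion of Q: Q consumed = 0.47 × 202 = 94.94 kmol/h = 1ξ₁ + 1ξ₂.
Selectivity: 1ξ₁ / (2ξ₂) = 1.68 → ξ₁ = 3.36 ξ₂.
Substitute: (1·3.36 + 1) ξ₂ = 94.94 → ξ₂ = 21.78 kmol/h, ξ₁ = 73.16 kmol/h.
Outlet amounts (n = n₀ + Σ ν·ξ):
  Q: 202 − 1(73.16) − 1(21.78) = 107.1
  R: 677 − 1(73.16) − 1(21.78) = 582.1
  V: 0 + 1(73.16) = 73.16
  M: 0 + 2(21.78) = 43.55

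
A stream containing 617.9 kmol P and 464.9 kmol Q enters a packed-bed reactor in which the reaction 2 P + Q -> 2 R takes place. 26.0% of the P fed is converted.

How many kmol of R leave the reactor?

P reacted = 0.26 × 617.9 = 160.7 kmol; ν_P = −2, so ξ = 160.7/2 = 80.33 kmol.
Outlet amounts (n = n₀ + ν ξ):
  P: 617.9 − 2(80.33) = 457.2
  Q: 464.9 − 1(80.33) = 384.6
  R: 0 + 2(80.33) = 160.7

161 kmol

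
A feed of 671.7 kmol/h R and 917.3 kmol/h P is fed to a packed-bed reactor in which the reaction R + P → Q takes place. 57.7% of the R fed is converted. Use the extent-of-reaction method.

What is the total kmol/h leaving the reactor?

R reacted = 0.577 × 671.7 = 387.6 kmol/h; ν_R = −1, so ξ = 387.6/1 = 387.6 kmol/h.
Outlet amounts (n = n₀ + ν ξ):
  R: 671.7 − 1(387.6) = 284.1
  P: 917.3 − 1(387.6) = 529.7
  Q: 0 + 1(387.6) = 387.6
Total out = 284.1 + 529.7 + 387.6 = 1201 kmol/h.

1200 kmol/h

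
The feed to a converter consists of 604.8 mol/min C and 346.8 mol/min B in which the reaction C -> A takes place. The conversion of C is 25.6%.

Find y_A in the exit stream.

0.163

C reacted = 0.256 × 604.8 = 154.8 mol/min; ν_C = −1, so ξ = 154.8/1 = 154.8 mol/min.
Outlet amounts (n = n₀ + ν ξ):
  C: 604.8 − 1(154.8) = 450
  A: 0 + 1(154.8) = 154.8
  B: 346.8 (inert)
Total out = 951.6 mol/min; y_A = 154.8 / 951.6 = 0.1627.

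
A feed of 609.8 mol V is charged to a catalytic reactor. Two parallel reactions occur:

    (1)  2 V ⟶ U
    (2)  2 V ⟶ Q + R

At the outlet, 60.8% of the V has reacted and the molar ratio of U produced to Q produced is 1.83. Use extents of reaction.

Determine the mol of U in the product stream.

120 mol

Conversion of V: V consumed = 0.608 × 609.8 = 370.8 mol = 2ξ₁ + 2ξ₂.
Selectivity: 1ξ₁ / (1ξ₂) = 1.83 → ξ₁ = 1.83 ξ₂.
Substitute: (2·1.83 + 2) ξ₂ = 370.8 → ξ₂ = 65.51 mol, ξ₁ = 119.9 mol.
Outlet amounts (n = n₀ + Σ ν·ξ):
  V: 609.8 − 2(119.9) − 2(65.51) = 239
  U: 0 + 1(119.9) = 119.9
  Q: 0 + 1(65.51) = 65.51
  R: 0 + 1(65.51) = 65.51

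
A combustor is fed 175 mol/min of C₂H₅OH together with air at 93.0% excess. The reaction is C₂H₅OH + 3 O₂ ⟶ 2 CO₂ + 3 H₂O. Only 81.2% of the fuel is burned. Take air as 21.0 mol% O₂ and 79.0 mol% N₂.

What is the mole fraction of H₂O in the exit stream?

Stoichiometric O₂ = 3 × 175 = 525 mol/min; O₂ fed = 525 × 1.930 = 1013 mol/min.
N₂ fed = 1013 × 79/21 = 3812 mol/min.
Fuel reacted = 0.812 × 175 → ξ = 142.1 mol/min.
Outlet (n = n₀ + ν ξ):
  C₂H₅OH: 175 − 1(142.1) = 32.9
  O₂: 1013 − 3(142.1) = 587
  N₂: 3812 (inert)
  CO₂: 0 + 2(142.1) = 284.2
  H₂O: 0 + 3(142.1) = 426.3
Total out = 5142 mol/min; y_H₂O = 426.3 / 5142 = 0.0829.

0.0829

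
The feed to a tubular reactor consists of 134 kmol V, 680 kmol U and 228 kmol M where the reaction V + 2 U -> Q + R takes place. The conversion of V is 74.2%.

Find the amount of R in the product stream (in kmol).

V reacted = 0.742 × 134 = 99.43 kmol; ν_V = −1, so ξ = 99.43/1 = 99.43 kmol.
Outlet amounts (n = n₀ + ν ξ):
  V: 134 − 1(99.43) = 34.57
  U: 680 − 2(99.43) = 481.1
  Q: 0 + 1(99.43) = 99.43
  R: 0 + 1(99.43) = 99.43
  M: 228 (inert)

99.4 kmol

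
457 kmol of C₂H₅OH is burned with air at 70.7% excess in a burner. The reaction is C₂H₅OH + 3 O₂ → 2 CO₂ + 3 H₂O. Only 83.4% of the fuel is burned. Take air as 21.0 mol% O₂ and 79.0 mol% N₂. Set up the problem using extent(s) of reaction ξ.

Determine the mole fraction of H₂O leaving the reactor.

Stoichiometric O₂ = 3 × 457 = 1371 kmol; O₂ fed = 1371 × 1.707 = 2340 kmol.
N₂ fed = 2340 × 79/21 = 8804 kmol.
Fuel reacted = 0.834 × 457 → ξ = 381.1 kmol.
Outlet (n = n₀ + ν ξ):
  C₂H₅OH: 457 − 1(381.1) = 75.86
  O₂: 2340 − 3(381.1) = 1197
  N₂: 8804 (inert)
  CO₂: 0 + 2(381.1) = 762.3
  H₂O: 0 + 3(381.1) = 1143
Total out = 11980 kmol; y_H₂O = 1143 / 11980 = 0.09542.

0.0954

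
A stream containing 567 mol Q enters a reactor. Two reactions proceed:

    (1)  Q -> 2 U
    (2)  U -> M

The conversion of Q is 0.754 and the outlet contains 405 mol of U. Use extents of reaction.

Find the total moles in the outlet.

995 mol

Conversion of Q: Q consumed = 1ξ₁ = 0.754 × 567 → ξ₁ = 427.5 mol.
U balance: n_U = 0 + 2ξ₁ − 1ξ₂ = 405 → ξ₂ = (2·427.5 − 405)/1 = 450 mol.
Outlet amounts (n = n₀ + Σ ν·ξ):
  Q: 567 − 1(427.5) = 139.5
  U: 0 + 2(427.5) − 1(450) = 405
  M: 0 + 1(450) = 450
Total out = 139.5 + 405 + 450 = 994.5 mol.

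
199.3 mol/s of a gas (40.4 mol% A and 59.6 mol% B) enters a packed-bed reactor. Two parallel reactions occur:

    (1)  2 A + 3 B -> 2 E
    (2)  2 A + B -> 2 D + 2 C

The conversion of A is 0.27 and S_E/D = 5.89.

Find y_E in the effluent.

0.107

Conversion of A: A consumed = 0.27 × 80.52 = 21.74 mol/s = 2ξ₁ + 2ξ₂.
Selectivity: 2ξ₁ / (2ξ₂) = 5.89 → ξ₁ = 5.89 ξ₂.
Substitute: (2·5.89 + 2) ξ₂ = 21.74 → ξ₂ = 1.578 mol/s, ξ₁ = 9.292 mol/s.
Outlet amounts (n = n₀ + Σ ν·ξ):
  A: 80.52 − 2(9.292) − 2(1.578) = 58.78
  B: 118.8 − 3(9.292) − 1(1.578) = 89.33
  E: 0 + 2(9.292) = 18.58
  D: 0 + 2(1.578) = 3.155
  C: 0 + 2(1.578) = 3.155
Total out = 173 mol/s; y_E = 18.58 / 173 = 0.1074.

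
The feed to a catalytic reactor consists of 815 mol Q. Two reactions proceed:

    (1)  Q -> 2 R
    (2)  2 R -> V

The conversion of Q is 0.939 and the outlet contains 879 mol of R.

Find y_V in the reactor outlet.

0.26

Conversion of Q: Q consumed = 1ξ₁ = 0.939 × 815 → ξ₁ = 765.3 mol.
R balance: n_R = 0 + 2ξ₁ − 2ξ₂ = 879 → ξ₂ = (2·765.3 − 879)/2 = 325.8 mol.
Outlet amounts (n = n₀ + Σ ν·ξ):
  Q: 815 − 1(765.3) = 49.72
  R: 0 + 2(765.3) − 2(325.8) = 879
  V: 0 + 1(325.8) = 325.8
Total out = 1254 mol; y_V = 325.8 / 1254 = 0.2597.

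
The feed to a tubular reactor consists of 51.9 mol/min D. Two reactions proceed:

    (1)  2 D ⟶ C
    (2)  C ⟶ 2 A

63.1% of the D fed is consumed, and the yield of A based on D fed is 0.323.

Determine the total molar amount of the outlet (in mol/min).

Conversion of D: D consumed = 2ξ₁ = 0.631 × 51.9 → ξ₁ = 16.37 mol/min.
Yield of A: 2ξ₂ / 51.9 = 0.323 → ξ₂ = 8.382 mol/min.
Outlet amounts (n = n₀ + Σ ν·ξ):
  D: 51.9 − 2(16.37) = 19.15
  C: 0 + 1(16.37) − 1(8.382) = 7.993
  A: 0 + 2(8.382) = 16.76
Total out = 19.15 + 7.993 + 16.76 = 43.91 mol/min.

43.9 mol/min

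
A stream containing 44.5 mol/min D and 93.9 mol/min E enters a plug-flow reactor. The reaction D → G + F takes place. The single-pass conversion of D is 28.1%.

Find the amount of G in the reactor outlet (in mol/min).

12.5 mol/min

D reacted = 0.281 × 44.5 = 12.5 mol/min; ν_D = −1, so ξ = 12.5/1 = 12.5 mol/min.
Outlet amounts (n = n₀ + ν ξ):
  D: 44.5 − 1(12.5) = 32
  G: 0 + 1(12.5) = 12.5
  F: 0 + 1(12.5) = 12.5
  E: 93.9 (inert)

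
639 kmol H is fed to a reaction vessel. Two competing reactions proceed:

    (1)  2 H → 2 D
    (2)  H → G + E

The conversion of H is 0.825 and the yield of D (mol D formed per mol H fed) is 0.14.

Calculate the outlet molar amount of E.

Yield of D: 2ξ₁ / 639 = 0.14 → ξ₁ = 44.73 kmol.
Conversion of H: 2ξ₁ + 1ξ₂ = 0.825 × 639 = 527.2 → ξ₂ = 437.7 kmol.
Outlet amounts (n = n₀ + Σ ν·ξ):
  H: 639 − 2(44.73) − 1(437.7) = 111.8
  D: 0 + 2(44.73) = 89.46
  G: 0 + 1(437.7) = 437.7
  E: 0 + 1(437.7) = 437.7

438 kmol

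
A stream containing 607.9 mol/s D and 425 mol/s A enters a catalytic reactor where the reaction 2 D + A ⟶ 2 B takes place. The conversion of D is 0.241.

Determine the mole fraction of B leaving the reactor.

D reacted = 0.241 × 607.9 = 146.5 mol/s; ν_D = −2, so ξ = 146.5/2 = 73.25 mol/s.
Outlet amounts (n = n₀ + ν ξ):
  D: 607.9 − 2(73.25) = 461.4
  A: 425 − 1(73.25) = 351.7
  B: 0 + 2(73.25) = 146.5
Total out = 959.6 mol/s; y_B = 146.5 / 959.6 = 0.1527.

0.153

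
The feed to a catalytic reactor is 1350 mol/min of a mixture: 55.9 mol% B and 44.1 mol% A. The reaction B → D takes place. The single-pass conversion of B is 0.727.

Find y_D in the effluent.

0.406

B reacted = 0.727 × 754.6 = 548.6 mol/min; ν_B = −1, so ξ = 548.6/1 = 548.6 mol/min.
Outlet amounts (n = n₀ + ν ξ):
  B: 754.6 − 1(548.6) = 206
  D: 0 + 1(548.6) = 548.6
  A: 595.4 (inert)
Total out = 1350 mol/min; y_D = 548.6 / 1350 = 0.4064.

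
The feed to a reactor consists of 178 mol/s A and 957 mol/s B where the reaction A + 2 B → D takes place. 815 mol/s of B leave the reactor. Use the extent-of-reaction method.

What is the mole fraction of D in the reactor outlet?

0.0715

For B: n = n₀ − 2ξ → 815 = 957 − 2ξ, giving ξ = 71 mol/s.
Outlet amounts (n = n₀ + ν ξ):
  A: 178 − 1(71) = 107
  B: 957 − 2(71) = 815
  D: 0 + 1(71) = 71
Total out = 993 mol/s; y_D = 71 / 993 = 0.0715.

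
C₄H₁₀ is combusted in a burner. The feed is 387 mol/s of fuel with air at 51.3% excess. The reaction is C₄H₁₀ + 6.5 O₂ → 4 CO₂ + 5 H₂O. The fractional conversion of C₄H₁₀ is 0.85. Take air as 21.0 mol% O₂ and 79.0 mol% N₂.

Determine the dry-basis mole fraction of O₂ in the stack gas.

Stoichiometric O₂ = 6.5 × 387 = 2516 mol/s; O₂ fed = 2516 × 1.513 = 3806 mol/s.
N₂ fed = 3806 × 79/21 = 14320 mol/s.
Fuel reacted = 0.85 × 387 → ξ = 328.9 mol/s.
Outlet (n = n₀ + ν ξ):
  C₄H₁₀: 387 − 1(328.9) = 58.05
  O₂: 3806 − 6.5(328.9) = 1668
  N₂: 14320 (inert)
  CO₂: 0 + 4(328.9) = 1316
  H₂O: 0 + 5(328.9) = 1645
Dry total = 17360 mol/s; y_O₂ (dry) = 1668 / 17360 = 0.09607.

0.0961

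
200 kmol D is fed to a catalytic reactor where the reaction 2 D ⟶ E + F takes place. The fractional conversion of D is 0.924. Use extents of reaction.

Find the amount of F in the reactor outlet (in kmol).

92.4 kmol

D reacted = 0.924 × 200 = 184.8 kmol; ν_D = −2, so ξ = 184.8/2 = 92.4 kmol.
Outlet amounts (n = n₀ + ν ξ):
  D: 200 − 2(92.4) = 15.2
  E: 0 + 1(92.4) = 92.4
  F: 0 + 1(92.4) = 92.4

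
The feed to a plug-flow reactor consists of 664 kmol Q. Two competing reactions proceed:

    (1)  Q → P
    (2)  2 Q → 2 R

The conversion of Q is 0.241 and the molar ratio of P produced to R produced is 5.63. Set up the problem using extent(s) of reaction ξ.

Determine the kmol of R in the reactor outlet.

24.1 kmol

Conversion of Q: Q consumed = 0.241 × 664 = 160 kmol = 1ξ₁ + 2ξ₂.
Selectivity: 1ξ₁ / (2ξ₂) = 5.63 → ξ₁ = 11.26 ξ₂.
Substitute: (1·11.26 + 2) ξ₂ = 160 → ξ₂ = 12.07 kmol, ξ₁ = 135.9 kmol.
Outlet amounts (n = n₀ + Σ ν·ξ):
  Q: 664 − 1(135.9) − 2(12.07) = 504
  P: 0 + 1(135.9) = 135.9
  R: 0 + 2(12.07) = 24.14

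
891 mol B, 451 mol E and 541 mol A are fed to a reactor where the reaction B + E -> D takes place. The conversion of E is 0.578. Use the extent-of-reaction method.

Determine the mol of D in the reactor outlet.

261 mol

E reacted = 0.578 × 451 = 260.7 mol; ν_E = −1, so ξ = 260.7/1 = 260.7 mol.
Outlet amounts (n = n₀ + ν ξ):
  B: 891 − 1(260.7) = 630.3
  E: 451 − 1(260.7) = 190.3
  D: 0 + 1(260.7) = 260.7
  A: 541 (inert)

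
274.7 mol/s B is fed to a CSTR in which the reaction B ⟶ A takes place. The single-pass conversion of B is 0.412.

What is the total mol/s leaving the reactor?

B reacted = 0.412 × 274.7 = 113.2 mol/s; ν_B = −1, so ξ = 113.2/1 = 113.2 mol/s.
Outlet amounts (n = n₀ + ν ξ):
  B: 274.7 − 1(113.2) = 161.5
  A: 0 + 1(113.2) = 113.2
Total out = 161.5 + 113.2 = 274.7 mol/s.

275 mol/s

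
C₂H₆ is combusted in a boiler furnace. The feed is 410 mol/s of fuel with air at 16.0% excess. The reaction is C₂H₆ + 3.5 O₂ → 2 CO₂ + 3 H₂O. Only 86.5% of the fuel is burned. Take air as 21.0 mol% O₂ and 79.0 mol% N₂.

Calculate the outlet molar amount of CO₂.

709 mol/s

Stoichiometric O₂ = 3.5 × 410 = 1435 mol/s; O₂ fed = 1435 × 1.160 = 1665 mol/s.
N₂ fed = 1665 × 79/21 = 6262 mol/s.
Fuel reacted = 0.865 × 410 → ξ = 354.6 mol/s.
Outlet (n = n₀ + ν ξ):
  C₂H₆: 410 − 1(354.6) = 55.35
  O₂: 1665 − 3.5(354.6) = 423.3
  N₂: 6262 (inert)
  CO₂: 0 + 2(354.6) = 709.3
  H₂O: 0 + 3(354.6) = 1064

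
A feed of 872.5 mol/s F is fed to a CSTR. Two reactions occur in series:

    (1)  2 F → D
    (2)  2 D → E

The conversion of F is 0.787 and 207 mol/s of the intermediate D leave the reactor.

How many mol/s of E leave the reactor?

Conversion of F: F consumed = 2ξ₁ = 0.787 × 872.5 → ξ₁ = 343.3 mol/s.
D balance: n_D = 0 + 1ξ₁ − 2ξ₂ = 207 → ξ₂ = (1·343.3 − 207)/2 = 68.16 mol/s.
Outlet amounts (n = n₀ + Σ ν·ξ):
  F: 872.5 − 2(343.3) = 185.8
  D: 0 + 1(343.3) − 2(68.16) = 207
  E: 0 + 1(68.16) = 68.16

68.2 mol/s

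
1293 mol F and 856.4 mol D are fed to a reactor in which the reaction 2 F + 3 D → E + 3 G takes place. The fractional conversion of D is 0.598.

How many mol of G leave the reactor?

D reacted = 0.598 × 856.4 = 512.1 mol; ν_D = −3, so ξ = 512.1/3 = 170.7 mol.
Outlet amounts (n = n₀ + ν ξ):
  F: 1293 − 2(170.7) = 951.6
  D: 856.4 − 3(170.7) = 344.3
  E: 0 + 1(170.7) = 170.7
  G: 0 + 3(170.7) = 512.1

512 mol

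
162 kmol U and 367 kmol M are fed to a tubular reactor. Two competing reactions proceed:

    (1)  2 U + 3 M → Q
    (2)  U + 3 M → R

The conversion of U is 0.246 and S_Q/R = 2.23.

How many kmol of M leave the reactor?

296 kmol

Conversion of U: U consumed = 0.246 × 162 = 39.85 kmol = 2ξ₁ + 1ξ₂.
Selectivity: 1ξ₁ / (1ξ₂) = 2.23 → ξ₁ = 2.23 ξ₂.
Substitute: (2·2.23 + 1) ξ₂ = 39.85 → ξ₂ = 7.299 kmol, ξ₁ = 16.28 kmol.
Outlet amounts (n = n₀ + Σ ν·ξ):
  U: 162 − 2(16.28) − 1(7.299) = 122.1
  M: 367 − 3(16.28) − 3(7.299) = 296.3
  Q: 0 + 1(16.28) = 16.28
  R: 0 + 1(7.299) = 7.299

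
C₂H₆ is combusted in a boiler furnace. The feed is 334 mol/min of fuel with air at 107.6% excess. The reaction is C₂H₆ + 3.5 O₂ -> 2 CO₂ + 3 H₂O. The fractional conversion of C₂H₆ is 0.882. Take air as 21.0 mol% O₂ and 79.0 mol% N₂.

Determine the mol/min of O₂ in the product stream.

1400 mol/min

Stoichiometric O₂ = 3.5 × 334 = 1169 mol/min; O₂ fed = 1169 × 2.076 = 2427 mol/min.
N₂ fed = 2427 × 79/21 = 9130 mol/min.
Fuel reacted = 0.882 × 334 → ξ = 294.6 mol/min.
Outlet (n = n₀ + ν ξ):
  C₂H₆: 334 − 1(294.6) = 39.41
  O₂: 2427 − 3.5(294.6) = 1396
  N₂: 9130 (inert)
  CO₂: 0 + 2(294.6) = 589.2
  H₂O: 0 + 3(294.6) = 883.8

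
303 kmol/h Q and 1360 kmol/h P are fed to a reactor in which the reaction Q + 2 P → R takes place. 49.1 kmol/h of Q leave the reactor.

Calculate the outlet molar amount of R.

254 kmol/h

For Q: n = n₀ − 1ξ → 49.1 = 303 − 1ξ, giving ξ = 253.9 kmol/h.
Outlet amounts (n = n₀ + ν ξ):
  Q: 303 − 1(253.9) = 49.1
  P: 1360 − 2(253.9) = 852.2
  R: 0 + 1(253.9) = 253.9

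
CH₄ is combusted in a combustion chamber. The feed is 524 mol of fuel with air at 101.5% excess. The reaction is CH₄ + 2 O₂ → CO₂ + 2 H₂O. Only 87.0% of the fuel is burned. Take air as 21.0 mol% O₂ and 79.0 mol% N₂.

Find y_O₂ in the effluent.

0.113

Stoichiometric O₂ = 2 × 524 = 1048 mol; O₂ fed = 1048 × 2.015 = 2112 mol.
N₂ fed = 2112 × 79/21 = 7944 mol.
Fuel reacted = 0.87 × 524 → ξ = 455.9 mol.
Outlet (n = n₀ + ν ξ):
  CH₄: 524 − 1(455.9) = 68.12
  O₂: 2112 − 2(455.9) = 1200
  N₂: 7944 (inert)
  CO₂: 0 + 1(455.9) = 455.9
  H₂O: 0 + 2(455.9) = 911.8
Total out = 10580 mol; y_O₂ = 1200 / 10580 = 0.1134.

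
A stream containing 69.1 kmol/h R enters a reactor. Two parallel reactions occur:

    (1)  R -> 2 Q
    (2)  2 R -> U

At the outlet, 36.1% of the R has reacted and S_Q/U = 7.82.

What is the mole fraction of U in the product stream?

Conversion of R: R consumed = 0.361 × 69.1 = 24.95 kmol/h = 1ξ₁ + 2ξ₂.
Selectivity: 2ξ₁ / (1ξ₂) = 7.82 → ξ₁ = 3.91 ξ₂.
Substitute: (1·3.91 + 2) ξ₂ = 24.95 → ξ₂ = 4.221 kmol/h, ξ₁ = 16.5 kmol/h.
Outlet amounts (n = n₀ + Σ ν·ξ):
  R: 69.1 − 1(16.5) − 2(4.221) = 44.15
  Q: 0 + 2(16.5) = 33.01
  U: 0 + 1(4.221) = 4.221
Total out = 81.38 kmol/h; y_U = 4.221 / 81.38 = 0.05186.

0.0519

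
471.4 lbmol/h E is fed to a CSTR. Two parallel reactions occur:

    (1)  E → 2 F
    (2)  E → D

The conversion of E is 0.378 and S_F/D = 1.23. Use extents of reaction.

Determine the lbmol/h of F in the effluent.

Conversion of E: E consumed = 0.378 × 471.4 = 178.2 lbmol/h = 1ξ₁ + 1ξ₂.
Selectivity: 2ξ₁ / (1ξ₂) = 1.23 → ξ₁ = 0.615 ξ₂.
Substitute: (1·0.615 + 1) ξ₂ = 178.2 → ξ₂ = 110.3 lbmol/h, ξ₁ = 67.86 lbmol/h.
Outlet amounts (n = n₀ + Σ ν·ξ):
  E: 471.4 − 1(67.86) − 1(110.3) = 293.2
  F: 0 + 2(67.86) = 135.7
  D: 0 + 1(110.3) = 110.3

136 lbmol/h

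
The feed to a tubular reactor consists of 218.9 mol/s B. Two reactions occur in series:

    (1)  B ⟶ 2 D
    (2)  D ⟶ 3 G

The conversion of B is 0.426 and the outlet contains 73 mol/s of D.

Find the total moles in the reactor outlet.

Conversion of B: B consumed = 1ξ₁ = 0.426 × 218.9 → ξ₁ = 93.25 mol/s.
D balance: n_D = 0 + 2ξ₁ − 1ξ₂ = 73 → ξ₂ = (2·93.25 − 73)/1 = 113.5 mol/s.
Outlet amounts (n = n₀ + Σ ν·ξ):
  B: 218.9 − 1(93.25) = 125.6
  D: 0 + 2(93.25) − 1(113.5) = 73
  G: 0 + 3(113.5) = 340.5
Total out = 125.6 + 73 + 340.5 = 539.2 mol/s.

539 mol/s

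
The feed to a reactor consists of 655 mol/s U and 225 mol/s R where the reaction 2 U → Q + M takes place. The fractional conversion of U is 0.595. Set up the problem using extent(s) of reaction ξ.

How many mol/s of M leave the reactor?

195 mol/s

U reacted = 0.595 × 655 = 389.7 mol/s; ν_U = −2, so ξ = 389.7/2 = 194.9 mol/s.
Outlet amounts (n = n₀ + ν ξ):
  U: 655 − 2(194.9) = 265.3
  Q: 0 + 1(194.9) = 194.9
  M: 0 + 1(194.9) = 194.9
  R: 225 (inert)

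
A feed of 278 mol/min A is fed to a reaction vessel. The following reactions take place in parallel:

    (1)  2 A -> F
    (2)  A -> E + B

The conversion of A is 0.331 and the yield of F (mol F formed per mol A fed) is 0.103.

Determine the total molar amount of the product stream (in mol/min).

Yield of F: 1ξ₁ / 278 = 0.103 → ξ₁ = 28.63 mol/min.
Conversion of A: 2ξ₁ + 1ξ₂ = 0.331 × 278 = 92.02 → ξ₂ = 34.75 mol/min.
Outlet amounts (n = n₀ + Σ ν·ξ):
  A: 278 − 2(28.63) − 1(34.75) = 186
  F: 0 + 1(28.63) = 28.63
  E: 0 + 1(34.75) = 34.75
  B: 0 + 1(34.75) = 34.75
Total out = 186 + 28.63 + 34.75 + 34.75 = 284.1 mol/min.

284 mol/min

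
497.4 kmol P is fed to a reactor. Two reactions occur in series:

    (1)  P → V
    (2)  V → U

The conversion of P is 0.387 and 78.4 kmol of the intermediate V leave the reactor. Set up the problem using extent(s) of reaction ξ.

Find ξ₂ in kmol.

ξ₂ = 114 kmol

Conversion of P: P consumed = 1ξ₁ = 0.387 × 497.4 → ξ₁ = 192.5 kmol.
V balance: n_V = 0 + 1ξ₁ − 1ξ₂ = 78.4 → ξ₂ = (1·192.5 − 78.4)/1 = 114.1 kmol.
Outlet amounts (n = n₀ + Σ ν·ξ):
  P: 497.4 − 1(192.5) = 304.9
  V: 0 + 1(192.5) − 1(114.1) = 78.4
  U: 0 + 1(114.1) = 114.1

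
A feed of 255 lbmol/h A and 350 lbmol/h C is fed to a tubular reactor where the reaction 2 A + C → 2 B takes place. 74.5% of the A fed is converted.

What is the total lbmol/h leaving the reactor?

A reacted = 0.745 × 255 = 190 lbmol/h; ν_A = −2, so ξ = 190/2 = 94.99 lbmol/h.
Outlet amounts (n = n₀ + ν ξ):
  A: 255 − 2(94.99) = 65.03
  C: 350 − 1(94.99) = 255
  B: 0 + 2(94.99) = 190
Total out = 65.03 + 255 + 190 = 510 lbmol/h.

510 lbmol/h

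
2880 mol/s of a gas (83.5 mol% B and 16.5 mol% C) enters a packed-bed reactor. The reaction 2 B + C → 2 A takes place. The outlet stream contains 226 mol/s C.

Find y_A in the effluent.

For C: n = n₀ − 1ξ → 226 = 475.2 − 1ξ, giving ξ = 249.2 mol/s.
Outlet amounts (n = n₀ + ν ξ):
  B: 2405 − 2(249.2) = 1906
  C: 475.2 − 1(249.2) = 226
  A: 0 + 2(249.2) = 498.4
Total out = 2631 mol/s; y_A = 498.4 / 2631 = 0.1894.

0.189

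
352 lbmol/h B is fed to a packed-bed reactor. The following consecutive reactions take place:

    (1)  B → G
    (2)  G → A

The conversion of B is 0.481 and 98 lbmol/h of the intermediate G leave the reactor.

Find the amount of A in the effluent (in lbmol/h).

Conversion of B: B consumed = 1ξ₁ = 0.481 × 352 → ξ₁ = 169.3 lbmol/h.
G balance: n_G = 0 + 1ξ₁ − 1ξ₂ = 98 → ξ₂ = (1·169.3 − 98)/1 = 71.31 lbmol/h.
Outlet amounts (n = n₀ + Σ ν·ξ):
  B: 352 − 1(169.3) = 182.7
  G: 0 + 1(169.3) − 1(71.31) = 98
  A: 0 + 1(71.31) = 71.31

71.3 lbmol/h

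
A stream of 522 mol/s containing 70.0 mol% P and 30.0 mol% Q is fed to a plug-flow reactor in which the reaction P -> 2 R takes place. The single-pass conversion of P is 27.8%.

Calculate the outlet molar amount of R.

203 mol/s

P reacted = 0.278 × 365.4 = 101.6 mol/s; ν_P = −1, so ξ = 101.6/1 = 101.6 mol/s.
Outlet amounts (n = n₀ + ν ξ):
  P: 365.4 − 1(101.6) = 263.8
  R: 0 + 2(101.6) = 203.2
  Q: 156.6 (inert)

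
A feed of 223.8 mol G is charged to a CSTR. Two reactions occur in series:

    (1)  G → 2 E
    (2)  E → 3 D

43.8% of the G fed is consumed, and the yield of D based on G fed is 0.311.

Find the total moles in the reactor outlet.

368 mol

Conversion of G: G consumed = 1ξ₁ = 0.438 × 223.8 → ξ₁ = 98.02 mol.
Yield of D: 3ξ₂ / 223.8 = 0.311 → ξ₂ = 23.2 mol.
Outlet amounts (n = n₀ + Σ ν·ξ):
  G: 223.8 − 1(98.02) = 125.8
  E: 0 + 2(98.02) − 1(23.2) = 172.8
  D: 0 + 3(23.2) = 69.6
Total out = 125.8 + 172.8 + 69.6 = 368.2 mol.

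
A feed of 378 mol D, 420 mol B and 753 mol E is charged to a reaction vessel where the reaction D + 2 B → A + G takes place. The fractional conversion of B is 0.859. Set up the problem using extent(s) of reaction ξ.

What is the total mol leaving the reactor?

1370 mol

B reacted = 0.859 × 420 = 360.8 mol; ν_B = −2, so ξ = 360.8/2 = 180.4 mol.
Outlet amounts (n = n₀ + ν ξ):
  D: 378 − 1(180.4) = 197.6
  B: 420 − 2(180.4) = 59.22
  A: 0 + 1(180.4) = 180.4
  G: 0 + 1(180.4) = 180.4
  E: 753 (inert)
Total out = 197.6 + 59.22 + 180.4 + 180.4 + 753 = 1371 mol.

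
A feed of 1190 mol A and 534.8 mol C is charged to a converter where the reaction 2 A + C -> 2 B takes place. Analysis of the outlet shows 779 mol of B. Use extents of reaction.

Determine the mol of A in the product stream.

For B: n = n₀ + 2ξ → 779 = 0 + 2ξ, giving ξ = 389.5 mol.
Outlet amounts (n = n₀ + ν ξ):
  A: 1190 − 2(389.5) = 411
  C: 534.8 − 1(389.5) = 145.3
  B: 0 + 2(389.5) = 779

411 mol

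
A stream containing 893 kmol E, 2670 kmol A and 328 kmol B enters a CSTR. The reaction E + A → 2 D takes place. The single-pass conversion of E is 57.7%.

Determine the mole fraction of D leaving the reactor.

E reacted = 0.577 × 893 = 515.3 kmol; ν_E = −1, so ξ = 515.3/1 = 515.3 kmol.
Outlet amounts (n = n₀ + ν ξ):
  E: 893 − 1(515.3) = 377.7
  A: 2670 − 1(515.3) = 2155
  D: 0 + 2(515.3) = 1031
  B: 328 (inert)
Total out = 3891 kmol; y_D = 1031 / 3891 = 0.2648.

0.265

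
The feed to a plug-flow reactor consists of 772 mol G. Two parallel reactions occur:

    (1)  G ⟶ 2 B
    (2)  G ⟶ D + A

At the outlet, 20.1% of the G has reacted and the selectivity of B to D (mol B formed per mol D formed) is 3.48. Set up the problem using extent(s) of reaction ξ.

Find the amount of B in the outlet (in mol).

197 mol

Conversion of G: G consumed = 0.201 × 772 = 155.2 mol = 1ξ₁ + 1ξ₂.
Selectivity: 2ξ₁ / (1ξ₂) = 3.48 → ξ₁ = 1.74 ξ₂.
Substitute: (1·1.74 + 1) ξ₂ = 155.2 → ξ₂ = 56.63 mol, ξ₁ = 98.54 mol.
Outlet amounts (n = n₀ + Σ ν·ξ):
  G: 772 − 1(98.54) − 1(56.63) = 616.8
  B: 0 + 2(98.54) = 197.1
  D: 0 + 1(56.63) = 56.63
  A: 0 + 1(56.63) = 56.63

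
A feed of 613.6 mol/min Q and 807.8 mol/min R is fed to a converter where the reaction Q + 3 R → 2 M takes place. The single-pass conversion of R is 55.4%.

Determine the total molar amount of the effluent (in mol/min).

1120 mol/min

R reacted = 0.554 × 807.8 = 447.5 mol/min; ν_R = −3, so ξ = 447.5/3 = 149.2 mol/min.
Outlet amounts (n = n₀ + ν ξ):
  Q: 613.6 − 1(149.2) = 464.4
  R: 807.8 − 3(149.2) = 360.3
  M: 0 + 2(149.2) = 298.3
Total out = 464.4 + 360.3 + 298.3 = 1123 mol/min.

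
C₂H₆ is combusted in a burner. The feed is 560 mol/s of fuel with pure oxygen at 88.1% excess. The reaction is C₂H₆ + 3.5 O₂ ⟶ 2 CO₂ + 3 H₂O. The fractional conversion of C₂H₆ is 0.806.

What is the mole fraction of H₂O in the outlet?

Stoichiometric O₂ = 3.5 × 560 = 1960 mol/s; O₂ fed = 1960 × 1.881 = 3687 mol/s.
Fuel reacted = 0.806 × 560 → ξ = 451.4 mol/s.
Outlet (n = n₀ + ν ξ):
  C₂H₆: 560 − 1(451.4) = 108.6
  O₂: 3687 − 3.5(451.4) = 2107
  CO₂: 0 + 2(451.4) = 902.7
  H₂O: 0 + 3(451.4) = 1354
Total out = 4472 mol/s; y_H₂O = 1354 / 4472 = 0.3028.

0.303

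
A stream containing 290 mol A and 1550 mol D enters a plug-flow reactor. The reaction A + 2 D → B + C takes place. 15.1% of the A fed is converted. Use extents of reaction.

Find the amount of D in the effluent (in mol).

1460 mol

A reacted = 0.151 × 290 = 43.79 mol; ν_A = −1, so ξ = 43.79/1 = 43.79 mol.
Outlet amounts (n = n₀ + ν ξ):
  A: 290 − 1(43.79) = 246.2
  D: 1550 − 2(43.79) = 1462
  B: 0 + 1(43.79) = 43.79
  C: 0 + 1(43.79) = 43.79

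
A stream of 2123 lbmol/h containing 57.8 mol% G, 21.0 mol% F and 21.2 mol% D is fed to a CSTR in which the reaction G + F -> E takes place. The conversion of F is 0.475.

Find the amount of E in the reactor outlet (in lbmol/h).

212 lbmol/h

F reacted = 0.475 × 445.8 = 211.8 lbmol/h; ν_F = −1, so ξ = 211.8/1 = 211.8 lbmol/h.
Outlet amounts (n = n₀ + ν ξ):
  G: 1227 − 1(211.8) = 1015
  F: 445.8 − 1(211.8) = 234.1
  E: 0 + 1(211.8) = 211.8
  D: 450.1 (inert)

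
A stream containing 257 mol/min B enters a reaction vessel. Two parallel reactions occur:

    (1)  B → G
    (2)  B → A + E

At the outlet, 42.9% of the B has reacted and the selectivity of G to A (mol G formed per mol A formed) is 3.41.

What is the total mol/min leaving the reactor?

Conversion of B: B consumed = 0.429 × 257 = 110.3 mol/min = 1ξ₁ + 1ξ₂.
Selectivity: 1ξ₁ / (1ξ₂) = 3.41 → ξ₁ = 3.41 ξ₂.
Substitute: (1·3.41 + 1) ξ₂ = 110.3 → ξ₂ = 25 mol/min, ξ₁ = 85.25 mol/min.
Outlet amounts (n = n₀ + Σ ν·ξ):
  B: 257 − 1(85.25) − 1(25) = 146.7
  G: 0 + 1(85.25) = 85.25
  A: 0 + 1(25) = 25
  E: 0 + 1(25) = 25
Total out = 146.7 + 85.25 + 25 + 25 = 282 mol/min.

282 mol/min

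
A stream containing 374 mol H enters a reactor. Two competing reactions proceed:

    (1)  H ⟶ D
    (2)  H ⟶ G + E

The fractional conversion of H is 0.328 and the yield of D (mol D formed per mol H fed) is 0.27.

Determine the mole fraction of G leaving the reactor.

0.0548

Yield of D: 1ξ₁ / 374 = 0.27 → ξ₁ = 101 mol.
Conversion of H: 1ξ₁ + 1ξ₂ = 0.328 × 374 = 122.7 → ξ₂ = 21.69 mol.
Outlet amounts (n = n₀ + Σ ν·ξ):
  H: 374 − 1(101) − 1(21.69) = 251.3
  D: 0 + 1(101) = 101
  G: 0 + 1(21.69) = 21.69
  E: 0 + 1(21.69) = 21.69
Total out = 395.7 mol; y_G = 21.69 / 395.7 = 0.05482.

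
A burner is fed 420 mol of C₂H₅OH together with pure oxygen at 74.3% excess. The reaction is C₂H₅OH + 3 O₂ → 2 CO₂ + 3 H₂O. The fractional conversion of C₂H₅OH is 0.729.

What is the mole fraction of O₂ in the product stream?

Stoichiometric O₂ = 3 × 420 = 1260 mol; O₂ fed = 1260 × 1.743 = 2196 mol.
Fuel reacted = 0.729 × 420 → ξ = 306.2 mol.
Outlet (n = n₀ + ν ξ):
  C₂H₅OH: 420 − 1(306.2) = 113.8
  O₂: 2196 − 3(306.2) = 1278
  CO₂: 0 + 2(306.2) = 612.4
  H₂O: 0 + 3(306.2) = 918.5
Total out = 2922 mol; y_O₂ = 1278 / 2922 = 0.4372.

0.437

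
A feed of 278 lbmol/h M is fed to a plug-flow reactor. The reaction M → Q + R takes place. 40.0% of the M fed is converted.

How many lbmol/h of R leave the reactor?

111 lbmol/h

M reacted = 0.4 × 278 = 111.2 lbmol/h; ν_M = −1, so ξ = 111.2/1 = 111.2 lbmol/h.
Outlet amounts (n = n₀ + ν ξ):
  M: 278 − 1(111.2) = 166.8
  Q: 0 + 1(111.2) = 111.2
  R: 0 + 1(111.2) = 111.2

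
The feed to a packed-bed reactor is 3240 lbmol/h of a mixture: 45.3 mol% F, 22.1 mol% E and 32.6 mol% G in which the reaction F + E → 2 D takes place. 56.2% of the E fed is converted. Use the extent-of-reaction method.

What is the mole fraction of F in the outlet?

0.329

E reacted = 0.562 × 716 = 402.4 lbmol/h; ν_E = −1, so ξ = 402.4/1 = 402.4 lbmol/h.
Outlet amounts (n = n₀ + ν ξ):
  F: 1468 − 1(402.4) = 1065
  E: 716 − 1(402.4) = 313.6
  D: 0 + 2(402.4) = 804.8
  G: 1056 (inert)
Total out = 3240 lbmol/h; y_F = 1065 / 3240 = 0.3288.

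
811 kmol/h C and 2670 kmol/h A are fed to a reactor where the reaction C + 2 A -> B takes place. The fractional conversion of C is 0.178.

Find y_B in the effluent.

C reacted = 0.178 × 811 = 144.4 kmol/h; ν_C = −1, so ξ = 144.4/1 = 144.4 kmol/h.
Outlet amounts (n = n₀ + ν ξ):
  C: 811 − 1(144.4) = 666.6
  A: 2670 − 2(144.4) = 2381
  B: 0 + 1(144.4) = 144.4
Total out = 3192 kmol/h; y_B = 144.4 / 3192 = 0.04522.

0.0452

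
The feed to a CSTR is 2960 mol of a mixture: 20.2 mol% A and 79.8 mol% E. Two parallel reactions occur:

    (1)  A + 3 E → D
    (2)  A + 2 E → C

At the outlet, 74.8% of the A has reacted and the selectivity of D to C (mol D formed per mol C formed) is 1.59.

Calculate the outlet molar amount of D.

Conversion of A: A consumed = 0.748 × 597.9 = 447.2 mol = 1ξ₁ + 1ξ₂.
Selectivity: 1ξ₁ / (1ξ₂) = 1.59 → ξ₁ = 1.59 ξ₂.
Substitute: (1·1.59 + 1) ξ₂ = 447.2 → ξ₂ = 172.7 mol, ξ₁ = 274.6 mol.
Outlet amounts (n = n₀ + Σ ν·ξ):
  A: 597.9 − 1(274.6) − 1(172.7) = 150.7
  E: 2362 − 3(274.6) − 2(172.7) = 1193
  D: 0 + 1(274.6) = 274.6
  C: 0 + 1(172.7) = 172.7

275 mol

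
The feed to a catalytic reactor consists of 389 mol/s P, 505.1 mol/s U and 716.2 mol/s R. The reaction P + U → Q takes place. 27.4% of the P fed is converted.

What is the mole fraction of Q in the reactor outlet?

P reacted = 0.274 × 389 = 106.6 mol/s; ν_P = −1, so ξ = 106.6/1 = 106.6 mol/s.
Outlet amounts (n = n₀ + ν ξ):
  P: 389 − 1(106.6) = 282.4
  U: 505.1 − 1(106.6) = 398.5
  Q: 0 + 1(106.6) = 106.6
  R: 716.2 (inert)
Total out = 1504 mol/s; y_Q = 106.6 / 1504 = 0.07088.

0.0709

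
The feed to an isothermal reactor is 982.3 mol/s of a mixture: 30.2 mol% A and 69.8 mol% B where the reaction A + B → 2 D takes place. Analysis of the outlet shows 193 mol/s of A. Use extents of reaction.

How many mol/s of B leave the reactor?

582 mol/s

For A: n = n₀ − 1ξ → 193 = 296.7 − 1ξ, giving ξ = 103.7 mol/s.
Outlet amounts (n = n₀ + ν ξ):
  A: 296.7 − 1(103.7) = 193
  B: 685.6 − 1(103.7) = 582
  D: 0 + 2(103.7) = 207.3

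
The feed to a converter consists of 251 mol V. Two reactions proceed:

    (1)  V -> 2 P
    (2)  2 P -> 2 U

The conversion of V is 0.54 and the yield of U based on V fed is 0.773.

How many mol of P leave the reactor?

77.1 mol

Conversion of V: V consumed = 1ξ₁ = 0.54 × 251 → ξ₁ = 135.5 mol.
Yield of U: 2ξ₂ / 251 = 0.773 → ξ₂ = 97.01 mol.
Outlet amounts (n = n₀ + Σ ν·ξ):
  V: 251 − 1(135.5) = 115.5
  P: 0 + 2(135.5) − 2(97.01) = 77.06
  U: 0 + 2(97.01) = 194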